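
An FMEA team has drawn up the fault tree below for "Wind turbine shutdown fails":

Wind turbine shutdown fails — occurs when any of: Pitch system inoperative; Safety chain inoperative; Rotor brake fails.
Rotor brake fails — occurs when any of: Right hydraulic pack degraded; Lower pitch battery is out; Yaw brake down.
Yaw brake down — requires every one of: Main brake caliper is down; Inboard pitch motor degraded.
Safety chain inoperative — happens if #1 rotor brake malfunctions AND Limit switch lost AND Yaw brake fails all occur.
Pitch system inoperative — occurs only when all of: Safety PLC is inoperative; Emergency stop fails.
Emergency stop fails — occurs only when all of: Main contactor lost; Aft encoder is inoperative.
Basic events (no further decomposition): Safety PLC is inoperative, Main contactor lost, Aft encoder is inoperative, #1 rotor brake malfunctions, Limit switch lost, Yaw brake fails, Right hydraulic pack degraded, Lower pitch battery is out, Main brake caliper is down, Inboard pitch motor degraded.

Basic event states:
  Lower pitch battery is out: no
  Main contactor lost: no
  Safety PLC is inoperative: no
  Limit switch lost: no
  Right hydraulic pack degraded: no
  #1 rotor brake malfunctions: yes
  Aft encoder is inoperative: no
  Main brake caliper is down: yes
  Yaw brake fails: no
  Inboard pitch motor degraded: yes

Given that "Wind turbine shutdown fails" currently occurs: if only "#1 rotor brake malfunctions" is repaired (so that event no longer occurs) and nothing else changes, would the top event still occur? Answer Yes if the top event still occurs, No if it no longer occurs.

Yes

Counterfactual: set "#1 rotor brake malfunctions" to not occurred.
Emergency stop fails [AND]: Main contactor lost=not, Aft encoder is inoperative=not → not all inputs occur → does not occur.
Pitch system inoperative [AND]: Safety PLC is inoperative=not, Emergency stop fails=not → not all inputs occur → does not occur.
Safety chain inoperative [AND]: #1 rotor brake malfunctions=not, Limit switch lost=not, Yaw brake fails=not → not all inputs occur → does not occur.
Yaw brake down [AND]: Main brake caliper is down=occurs, Inboard pitch motor degraded=occurs → all inputs occur → occurs.
Rotor brake fails [OR]: Right hydraulic pack degraded=not, Lower pitch battery is out=not, Yaw brake down=occurs → at least one input occurs → occurs.
Wind turbine shutdown fails [OR]: Pitch system inoperative=not, Safety chain inoperative=not, Rotor brake fails=occurs → at least one input occurs → occurs.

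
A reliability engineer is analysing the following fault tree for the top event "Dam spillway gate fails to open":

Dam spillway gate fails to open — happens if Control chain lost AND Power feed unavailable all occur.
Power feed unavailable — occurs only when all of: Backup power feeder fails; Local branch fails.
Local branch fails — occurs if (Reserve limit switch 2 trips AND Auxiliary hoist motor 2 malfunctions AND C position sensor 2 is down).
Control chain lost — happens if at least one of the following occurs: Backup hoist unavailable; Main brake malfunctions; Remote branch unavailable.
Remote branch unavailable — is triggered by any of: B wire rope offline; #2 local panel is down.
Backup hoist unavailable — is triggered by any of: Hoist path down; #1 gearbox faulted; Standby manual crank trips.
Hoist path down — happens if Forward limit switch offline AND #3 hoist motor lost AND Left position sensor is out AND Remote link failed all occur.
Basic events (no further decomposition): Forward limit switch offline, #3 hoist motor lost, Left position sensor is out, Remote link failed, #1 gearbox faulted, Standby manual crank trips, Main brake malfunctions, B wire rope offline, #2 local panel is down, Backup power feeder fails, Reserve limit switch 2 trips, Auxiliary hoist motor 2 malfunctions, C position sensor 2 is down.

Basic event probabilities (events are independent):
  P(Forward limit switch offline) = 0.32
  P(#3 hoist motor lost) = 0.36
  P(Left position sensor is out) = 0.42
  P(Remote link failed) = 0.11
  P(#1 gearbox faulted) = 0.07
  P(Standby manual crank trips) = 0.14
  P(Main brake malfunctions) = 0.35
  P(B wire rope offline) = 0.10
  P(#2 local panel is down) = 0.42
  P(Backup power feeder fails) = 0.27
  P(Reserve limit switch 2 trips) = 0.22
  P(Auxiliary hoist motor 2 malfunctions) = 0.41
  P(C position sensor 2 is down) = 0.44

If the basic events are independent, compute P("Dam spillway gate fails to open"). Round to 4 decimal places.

0.0078

P(Hoist path down) [AND] = 0.32 × 0.36 × 0.42 × 0.11 = 0.005322
P(Backup hoist unavailable) [OR] = 1 − (1−0.005322) × (1−0.07) × (1−0.14) = 0.204457
P(Remote branch unavailable) [OR] = 1 − (1−0.10) × (1−0.42) = 0.478000
P(Control chain lost) [OR] = 1 − (1−0.204457) × (1−0.35) × (1−0.478000) = 0.730072
P(Local branch fails) [AND] = 0.22 × 0.41 × 0.44 = 0.039688
P(Power feed unavailable) [AND] = 0.27 × 0.039688 = 0.010716
P(Dam spillway gate fails to open) [AND] = 0.730072 × 0.010716 = 0.007823
Rounded to 4 decimal places: P(Dam spillway gate fails to open) ≈ 0.0078.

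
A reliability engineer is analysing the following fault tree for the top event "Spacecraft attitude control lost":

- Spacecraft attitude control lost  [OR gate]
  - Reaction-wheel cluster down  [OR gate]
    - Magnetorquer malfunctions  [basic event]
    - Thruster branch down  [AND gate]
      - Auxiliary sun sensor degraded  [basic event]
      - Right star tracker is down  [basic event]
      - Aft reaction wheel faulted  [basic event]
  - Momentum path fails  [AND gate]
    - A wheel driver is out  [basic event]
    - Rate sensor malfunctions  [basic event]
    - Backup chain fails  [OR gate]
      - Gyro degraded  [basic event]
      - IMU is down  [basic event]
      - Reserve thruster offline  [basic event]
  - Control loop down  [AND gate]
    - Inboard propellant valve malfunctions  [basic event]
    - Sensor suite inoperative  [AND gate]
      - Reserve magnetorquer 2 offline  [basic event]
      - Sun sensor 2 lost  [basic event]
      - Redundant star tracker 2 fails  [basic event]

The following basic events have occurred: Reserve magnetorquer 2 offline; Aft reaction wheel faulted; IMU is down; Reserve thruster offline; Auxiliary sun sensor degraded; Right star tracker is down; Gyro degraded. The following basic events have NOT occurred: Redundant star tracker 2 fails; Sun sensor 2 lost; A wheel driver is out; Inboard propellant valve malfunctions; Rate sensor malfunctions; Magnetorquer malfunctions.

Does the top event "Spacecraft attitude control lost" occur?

Thruster branch down [AND]: Auxiliary sun sensor degraded=occurs, Right star tracker is down=occurs, Aft reaction wheel faulted=occurs → all inputs occur → occurs.
Reaction-wheel cluster down [OR]: Magnetorquer malfunctions=not, Thruster branch down=occurs → at least one input occurs → occurs.
Backup chain fails [OR]: Gyro degraded=occurs, IMU is down=occurs, Reserve thruster offline=occurs → at least one input occurs → occurs.
Momentum path fails [AND]: A wheel driver is out=not, Rate sensor malfunctions=not, Backup chain fails=occurs → not all inputs occur → does not occur.
Sensor suite inoperative [AND]: Reserve magnetorquer 2 offline=occurs, Sun sensor 2 lost=not, Redundant star tracker 2 fails=not → not all inputs occur → does not occur.
Control loop down [AND]: Inboard propellant valve malfunctions=not, Sensor suite inoperative=not → not all inputs occur → does not occur.
Spacecraft attitude control lost [OR]: Reaction-wheel cluster down=occurs, Momentum path fails=not, Control loop down=not → at least one input occurs → occurs.

Yes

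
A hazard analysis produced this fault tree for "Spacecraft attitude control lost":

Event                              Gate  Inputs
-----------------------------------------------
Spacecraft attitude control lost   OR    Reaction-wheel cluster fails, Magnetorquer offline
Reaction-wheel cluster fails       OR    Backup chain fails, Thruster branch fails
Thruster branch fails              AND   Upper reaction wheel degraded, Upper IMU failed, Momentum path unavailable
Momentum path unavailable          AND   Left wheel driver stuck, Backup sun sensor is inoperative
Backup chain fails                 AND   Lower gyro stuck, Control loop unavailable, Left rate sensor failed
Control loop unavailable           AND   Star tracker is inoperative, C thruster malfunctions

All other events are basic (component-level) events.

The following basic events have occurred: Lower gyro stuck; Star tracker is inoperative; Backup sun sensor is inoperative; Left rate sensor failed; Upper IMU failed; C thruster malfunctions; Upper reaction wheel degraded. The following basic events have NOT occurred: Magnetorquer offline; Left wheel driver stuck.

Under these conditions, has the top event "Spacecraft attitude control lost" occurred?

Control loop unavailable [AND]: Star tracker is inoperative=occurs, C thruster malfunctions=occurs → all inputs occur → occurs.
Backup chain fails [AND]: Lower gyro stuck=occurs, Control loop unavailable=occurs, Left rate sensor failed=occurs → all inputs occur → occurs.
Momentum path unavailable [AND]: Left wheel driver stuck=not, Backup sun sensor is inoperative=occurs → not all inputs occur → does not occur.
Thruster branch fails [AND]: Upper reaction wheel degraded=occurs, Upper IMU failed=occurs, Momentum path unavailable=not → not all inputs occur → does not occur.
Reaction-wheel cluster fails [OR]: Backup chain fails=occurs, Thruster branch fails=not → at least one input occurs → occurs.
Spacecraft attitude control lost [OR]: Reaction-wheel cluster fails=occurs, Magnetorquer offline=not → at least one input occurs → occurs.

Yes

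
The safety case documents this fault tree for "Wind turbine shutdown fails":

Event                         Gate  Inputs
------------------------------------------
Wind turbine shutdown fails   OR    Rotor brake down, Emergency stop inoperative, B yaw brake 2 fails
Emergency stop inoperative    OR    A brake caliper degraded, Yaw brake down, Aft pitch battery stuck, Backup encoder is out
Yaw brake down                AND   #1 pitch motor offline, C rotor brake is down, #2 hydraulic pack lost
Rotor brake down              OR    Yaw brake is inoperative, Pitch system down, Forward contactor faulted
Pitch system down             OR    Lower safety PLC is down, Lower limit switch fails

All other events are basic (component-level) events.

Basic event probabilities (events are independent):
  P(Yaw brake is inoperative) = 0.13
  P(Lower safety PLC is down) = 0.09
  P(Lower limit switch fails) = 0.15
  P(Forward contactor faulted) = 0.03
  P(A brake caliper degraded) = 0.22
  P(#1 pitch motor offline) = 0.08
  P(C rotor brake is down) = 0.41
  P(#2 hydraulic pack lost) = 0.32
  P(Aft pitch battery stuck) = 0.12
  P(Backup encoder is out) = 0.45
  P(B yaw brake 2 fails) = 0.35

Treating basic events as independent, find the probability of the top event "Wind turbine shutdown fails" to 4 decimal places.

P(Pitch system down) [OR] = 1 − (1−0.09) × (1−0.15) = 0.226500
P(Rotor brake down) [OR] = 1 − (1−0.13) × (1−0.226500) × (1−0.03) = 0.347243
P(Yaw brake down) [AND] = 0.08 × 0.41 × 0.32 = 0.010496
P(Emergency stop inoperative) [OR] = 1 − (1−0.22) × (1−0.010496) × (1−0.12) × (1−0.45) = 0.626442
P(Wind turbine shutdown fails) [OR] = 1 − (1−0.347243) × (1−0.626442) × (1−0.35) = 0.841502
Rounded to 4 decimal places: P(Wind turbine shutdown fails) ≈ 0.8415.

0.8415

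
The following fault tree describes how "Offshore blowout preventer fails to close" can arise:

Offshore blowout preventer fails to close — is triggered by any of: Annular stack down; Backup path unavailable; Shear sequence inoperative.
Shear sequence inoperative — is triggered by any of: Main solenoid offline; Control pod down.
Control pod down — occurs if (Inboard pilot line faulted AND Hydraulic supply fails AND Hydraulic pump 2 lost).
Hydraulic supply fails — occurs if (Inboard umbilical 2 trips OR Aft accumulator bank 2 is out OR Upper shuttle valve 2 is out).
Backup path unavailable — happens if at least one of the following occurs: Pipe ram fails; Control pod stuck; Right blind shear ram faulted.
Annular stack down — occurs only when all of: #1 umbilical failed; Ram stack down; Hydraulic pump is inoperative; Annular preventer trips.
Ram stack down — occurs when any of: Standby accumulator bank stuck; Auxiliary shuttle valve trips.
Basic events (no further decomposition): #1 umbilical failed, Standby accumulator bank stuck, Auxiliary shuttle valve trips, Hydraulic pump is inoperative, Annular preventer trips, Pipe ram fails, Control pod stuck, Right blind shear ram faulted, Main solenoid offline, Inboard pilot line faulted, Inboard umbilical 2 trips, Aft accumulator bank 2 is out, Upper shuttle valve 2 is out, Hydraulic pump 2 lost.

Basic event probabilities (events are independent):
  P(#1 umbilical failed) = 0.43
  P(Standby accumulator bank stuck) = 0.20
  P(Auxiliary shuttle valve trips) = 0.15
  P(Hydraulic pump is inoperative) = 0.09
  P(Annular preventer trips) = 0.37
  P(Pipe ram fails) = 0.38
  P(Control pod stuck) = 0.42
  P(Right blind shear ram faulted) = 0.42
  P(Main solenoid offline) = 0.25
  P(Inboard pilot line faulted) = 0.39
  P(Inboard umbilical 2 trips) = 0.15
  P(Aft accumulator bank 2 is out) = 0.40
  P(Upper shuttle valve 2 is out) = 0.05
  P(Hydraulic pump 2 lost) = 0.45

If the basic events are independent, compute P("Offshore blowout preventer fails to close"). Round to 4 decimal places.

P(Ram stack down) [OR] = 1 − (1−0.20) × (1−0.15) = 0.320000
P(Annular stack down) [AND] = 0.43 × 0.320000 × 0.09 × 0.37 = 0.004582
P(Backup path unavailable) [OR] = 1 − (1−0.38) × (1−0.42) × (1−0.42) = 0.791432
P(Hydraulic supply fails) [OR] = 1 − (1−0.15) × (1−0.40) × (1−0.05) = 0.515500
P(Control pod down) [AND] = 0.39 × 0.515500 × 0.45 = 0.090470
P(Shear sequence inoperative) [OR] = 1 − (1−0.25) × (1−0.090470) = 0.317853
P(Offshore blowout preventer fails to close) [OR] = 1 − (1−0.004582) × (1−0.791432) × (1−0.317853) = 0.858378
Rounded to 4 decimal places: P(Offshore blowout preventer fails to close) ≈ 0.8584.

0.8584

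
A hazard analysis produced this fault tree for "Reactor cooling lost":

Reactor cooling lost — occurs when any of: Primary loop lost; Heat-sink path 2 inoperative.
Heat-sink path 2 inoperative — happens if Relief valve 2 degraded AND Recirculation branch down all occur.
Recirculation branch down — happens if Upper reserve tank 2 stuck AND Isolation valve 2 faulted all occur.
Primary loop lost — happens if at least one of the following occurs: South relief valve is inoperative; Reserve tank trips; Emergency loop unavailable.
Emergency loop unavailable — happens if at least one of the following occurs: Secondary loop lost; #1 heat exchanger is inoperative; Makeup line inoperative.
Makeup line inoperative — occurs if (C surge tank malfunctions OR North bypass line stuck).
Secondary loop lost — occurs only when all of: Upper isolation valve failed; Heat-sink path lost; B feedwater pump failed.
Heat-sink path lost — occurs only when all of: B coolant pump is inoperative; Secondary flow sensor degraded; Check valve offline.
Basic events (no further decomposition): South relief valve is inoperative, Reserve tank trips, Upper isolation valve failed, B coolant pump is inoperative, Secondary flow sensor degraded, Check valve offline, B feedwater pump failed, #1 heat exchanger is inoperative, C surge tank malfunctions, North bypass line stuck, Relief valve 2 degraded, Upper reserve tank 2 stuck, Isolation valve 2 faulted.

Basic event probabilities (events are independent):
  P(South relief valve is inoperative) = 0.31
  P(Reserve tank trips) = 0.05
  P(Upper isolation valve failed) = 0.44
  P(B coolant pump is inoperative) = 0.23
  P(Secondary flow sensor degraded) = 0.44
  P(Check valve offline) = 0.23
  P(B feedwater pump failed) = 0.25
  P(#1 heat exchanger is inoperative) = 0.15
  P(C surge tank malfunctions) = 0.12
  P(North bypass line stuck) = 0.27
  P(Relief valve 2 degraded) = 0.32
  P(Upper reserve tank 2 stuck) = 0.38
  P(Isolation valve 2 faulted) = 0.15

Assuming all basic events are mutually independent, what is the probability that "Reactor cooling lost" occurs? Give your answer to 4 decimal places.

0.6495

P(Heat-sink path lost) [AND] = 0.23 × 0.44 × 0.23 = 0.023276
P(Secondary loop lost) [AND] = 0.44 × 0.023276 × 0.25 = 0.002560
P(Makeup line inoperative) [OR] = 1 − (1−0.12) × (1−0.27) = 0.357600
P(Emergency loop unavailable) [OR] = 1 − (1−0.002560) × (1−0.15) × (1−0.357600) = 0.455358
P(Primary loop lost) [OR] = 1 − (1−0.31) × (1−0.05) × (1−0.455358) = 0.642987
P(Recirculation branch down) [AND] = 0.38 × 0.15 = 0.057000
P(Heat-sink path 2 inoperative) [AND] = 0.32 × 0.057000 = 0.018240
P(Reactor cooling lost) [OR] = 1 − (1−0.642987) × (1−0.018240) = 0.649499
Rounded to 4 decimal places: P(Reactor cooling lost) ≈ 0.6495.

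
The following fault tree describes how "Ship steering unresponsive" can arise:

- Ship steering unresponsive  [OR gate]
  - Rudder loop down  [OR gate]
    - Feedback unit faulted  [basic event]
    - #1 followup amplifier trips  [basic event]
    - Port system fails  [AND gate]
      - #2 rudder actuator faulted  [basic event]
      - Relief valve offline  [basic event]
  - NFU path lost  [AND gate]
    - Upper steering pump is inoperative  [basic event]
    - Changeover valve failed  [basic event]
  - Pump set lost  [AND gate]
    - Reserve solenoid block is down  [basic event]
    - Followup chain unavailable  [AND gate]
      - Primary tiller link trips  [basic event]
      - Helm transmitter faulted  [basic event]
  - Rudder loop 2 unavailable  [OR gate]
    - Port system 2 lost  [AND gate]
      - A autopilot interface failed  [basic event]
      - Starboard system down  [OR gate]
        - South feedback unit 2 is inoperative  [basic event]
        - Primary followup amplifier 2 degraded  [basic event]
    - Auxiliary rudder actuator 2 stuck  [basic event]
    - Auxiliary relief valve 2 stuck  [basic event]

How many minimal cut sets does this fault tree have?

Port system fails [AND]: one cut set from each child combined → 1 × 1 = 1 cut set(s).
Rudder loop down [OR]: union of children's cut sets → 3 cut set(s).
NFU path lost [AND]: one cut set from each child combined → 1 × 1 = 1 cut set(s).
Followup chain unavailable [AND]: one cut set from each child combined → 1 × 1 = 1 cut set(s).
Pump set lost [AND]: one cut set from each child combined → 1 × 1 = 1 cut set(s).
Starboard system down [OR]: union of children's cut sets → 2 cut set(s).
Port system 2 lost [AND]: one cut set from each child combined → 1 × 2 = 2 cut set(s).
Rudder loop 2 unavailable [OR]: union of children's cut sets → 4 cut set(s).
Ship steering unresponsive [OR]: union of children's cut sets → 9 cut set(s).
Minimal cut sets: {Feedback unit faulted}; {#1 followup amplifier trips}; {#2 rudder actuator faulted, Relief valve offline}; {Changeover valve failed, Upper steering pump is inoperative}; {Helm transmitter faulted, Primary tiller link trips, Reserve solenoid block is down}; {A autopilot interface failed, South feedback unit 2 is inoperative}; {A autopilot interface failed, Primary followup amplifier 2 degraded}; {Auxiliary rudder actuator 2 stuck}; {Auxiliary relief valve 2 stuck}.

9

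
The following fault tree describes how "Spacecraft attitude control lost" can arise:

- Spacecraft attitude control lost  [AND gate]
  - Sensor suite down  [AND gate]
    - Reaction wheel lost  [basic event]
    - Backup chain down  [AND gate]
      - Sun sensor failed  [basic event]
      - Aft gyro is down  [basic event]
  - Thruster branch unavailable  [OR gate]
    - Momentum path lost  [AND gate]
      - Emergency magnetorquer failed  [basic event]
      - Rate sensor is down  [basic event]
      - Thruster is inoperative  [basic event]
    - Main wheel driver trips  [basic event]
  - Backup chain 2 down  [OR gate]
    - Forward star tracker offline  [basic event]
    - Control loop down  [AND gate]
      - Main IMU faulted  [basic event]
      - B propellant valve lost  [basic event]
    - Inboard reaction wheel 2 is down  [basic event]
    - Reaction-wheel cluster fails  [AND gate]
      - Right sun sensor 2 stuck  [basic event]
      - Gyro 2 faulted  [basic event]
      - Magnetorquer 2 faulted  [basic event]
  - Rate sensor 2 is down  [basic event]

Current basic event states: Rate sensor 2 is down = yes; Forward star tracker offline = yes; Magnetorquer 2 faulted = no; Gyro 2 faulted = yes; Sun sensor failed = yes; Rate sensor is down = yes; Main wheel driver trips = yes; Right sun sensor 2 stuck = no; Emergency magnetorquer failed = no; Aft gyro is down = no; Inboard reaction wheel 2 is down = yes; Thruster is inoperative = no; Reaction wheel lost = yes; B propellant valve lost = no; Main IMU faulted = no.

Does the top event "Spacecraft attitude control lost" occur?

Backup chain down [AND]: Sun sensor failed=occurs, Aft gyro is down=not → not all inputs occur → does not occur.
Sensor suite down [AND]: Reaction wheel lost=occurs, Backup chain down=not → not all inputs occur → does not occur.
Momentum path lost [AND]: Emergency magnetorquer failed=not, Rate sensor is down=occurs, Thruster is inoperative=not → not all inputs occur → does not occur.
Thruster branch unavailable [OR]: Momentum path lost=not, Main wheel driver trips=occurs → at least one input occurs → occurs.
Control loop down [AND]: Main IMU faulted=not, B propellant valve lost=not → not all inputs occur → does not occur.
Reaction-wheel cluster fails [AND]: Right sun sensor 2 stuck=not, Gyro 2 faulted=occurs, Magnetorquer 2 faulted=not → not all inputs occur → does not occur.
Backup chain 2 down [OR]: Forward star tracker offline=occurs, Control loop down=not, Inboard reaction wheel 2 is down=occurs, Reaction-wheel cluster fails=not → at least one input occurs → occurs.
Spacecraft attitude control lost [AND]: Sensor suite down=not, Thruster branch unavailable=occurs, Backup chain 2 down=occurs, Rate sensor 2 is down=occurs → not all inputs occur → does not occur.

No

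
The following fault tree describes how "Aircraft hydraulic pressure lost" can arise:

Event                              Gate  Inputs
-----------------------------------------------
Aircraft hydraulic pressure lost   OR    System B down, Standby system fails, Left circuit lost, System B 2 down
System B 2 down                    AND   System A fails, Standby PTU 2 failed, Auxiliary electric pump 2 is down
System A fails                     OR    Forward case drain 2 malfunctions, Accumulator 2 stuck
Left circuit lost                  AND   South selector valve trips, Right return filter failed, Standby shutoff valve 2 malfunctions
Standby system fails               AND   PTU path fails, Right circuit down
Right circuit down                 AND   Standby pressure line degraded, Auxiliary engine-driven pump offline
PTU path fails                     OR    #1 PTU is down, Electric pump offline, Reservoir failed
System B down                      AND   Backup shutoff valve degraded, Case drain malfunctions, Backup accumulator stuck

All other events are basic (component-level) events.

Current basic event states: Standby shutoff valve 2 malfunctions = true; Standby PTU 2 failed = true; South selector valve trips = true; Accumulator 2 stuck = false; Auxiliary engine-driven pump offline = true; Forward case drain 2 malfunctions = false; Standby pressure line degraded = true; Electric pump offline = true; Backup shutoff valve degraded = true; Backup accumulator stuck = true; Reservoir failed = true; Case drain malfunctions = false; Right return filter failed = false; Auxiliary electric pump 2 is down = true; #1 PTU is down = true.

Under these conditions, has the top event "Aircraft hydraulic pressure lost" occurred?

System B down [AND]: Backup shutoff valve degraded=occurs, Case drain malfunctions=not, Backup accumulator stuck=occurs → not all inputs occur → does not occur.
PTU path fails [OR]: #1 PTU is down=occurs, Electric pump offline=occurs, Reservoir failed=occurs → at least one input occurs → occurs.
Right circuit down [AND]: Standby pressure line degraded=occurs, Auxiliary engine-driven pump offline=occurs → all inputs occur → occurs.
Standby system fails [AND]: PTU path fails=occurs, Right circuit down=occurs → all inputs occur → occurs.
Left circuit lost [AND]: South selector valve trips=occurs, Right return filter failed=not, Standby shutoff valve 2 malfunctions=occurs → not all inputs occur → does not occur.
System A fails [OR]: Forward case drain 2 malfunctions=not, Accumulator 2 stuck=not → no input occurs → does not occur.
System B 2 down [AND]: System A fails=not, Standby PTU 2 failed=occurs, Auxiliary electric pump 2 is down=occurs → not all inputs occur → does not occur.
Aircraft hydraulic pressure lost [OR]: System B down=not, Standby system fails=occurs, Left circuit lost=not, System B 2 down=not → at least one input occurs → occurs.

Yes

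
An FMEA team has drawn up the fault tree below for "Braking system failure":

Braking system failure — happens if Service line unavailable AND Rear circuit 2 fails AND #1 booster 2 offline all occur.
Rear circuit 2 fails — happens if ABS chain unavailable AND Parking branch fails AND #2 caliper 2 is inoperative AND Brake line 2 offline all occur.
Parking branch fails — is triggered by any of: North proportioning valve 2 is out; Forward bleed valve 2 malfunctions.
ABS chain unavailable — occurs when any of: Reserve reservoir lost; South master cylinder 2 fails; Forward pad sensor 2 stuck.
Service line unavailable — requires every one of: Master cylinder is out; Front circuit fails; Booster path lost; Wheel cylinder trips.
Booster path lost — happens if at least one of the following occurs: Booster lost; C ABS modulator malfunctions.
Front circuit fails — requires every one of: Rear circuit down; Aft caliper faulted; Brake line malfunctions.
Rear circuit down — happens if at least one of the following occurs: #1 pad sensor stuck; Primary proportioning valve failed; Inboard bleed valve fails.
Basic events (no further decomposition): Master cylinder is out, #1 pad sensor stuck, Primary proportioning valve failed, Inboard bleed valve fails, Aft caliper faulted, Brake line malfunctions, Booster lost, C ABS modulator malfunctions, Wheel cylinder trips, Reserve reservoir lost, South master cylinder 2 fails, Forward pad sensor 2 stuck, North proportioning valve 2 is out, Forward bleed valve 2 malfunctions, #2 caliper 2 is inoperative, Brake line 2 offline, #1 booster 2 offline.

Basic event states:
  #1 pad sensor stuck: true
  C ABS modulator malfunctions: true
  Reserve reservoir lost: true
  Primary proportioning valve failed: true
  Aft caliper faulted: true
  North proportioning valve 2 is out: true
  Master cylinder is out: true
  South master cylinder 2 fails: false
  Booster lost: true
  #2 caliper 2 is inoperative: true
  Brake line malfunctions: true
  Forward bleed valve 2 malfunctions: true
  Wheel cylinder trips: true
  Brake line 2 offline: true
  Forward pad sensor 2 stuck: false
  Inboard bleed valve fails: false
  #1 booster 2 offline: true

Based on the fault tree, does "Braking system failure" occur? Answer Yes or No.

Yes

Rear circuit down [OR]: #1 pad sensor stuck=occurs, Primary proportioning valve failed=occurs, Inboard bleed valve fails=not → at least one input occurs → occurs.
Front circuit fails [AND]: Rear circuit down=occurs, Aft caliper faulted=occurs, Brake line malfunctions=occurs → all inputs occur → occurs.
Booster path lost [OR]: Booster lost=occurs, C ABS modulator malfunctions=occurs → at least one input occurs → occurs.
Service line unavailable [AND]: Master cylinder is out=occurs, Front circuit fails=occurs, Booster path lost=occurs, Wheel cylinder trips=occurs → all inputs occur → occurs.
ABS chain unavailable [OR]: Reserve reservoir lost=occurs, South master cylinder 2 fails=not, Forward pad sensor 2 stuck=not → at least one input occurs → occurs.
Parking branch fails [OR]: North proportioning valve 2 is out=occurs, Forward bleed valve 2 malfunctions=occurs → at least one input occurs → occurs.
Rear circuit 2 fails [AND]: ABS chain unavailable=occurs, Parking branch fails=occurs, #2 caliper 2 is inoperative=occurs, Brake line 2 offline=occurs → all inputs occur → occurs.
Braking system failure [AND]: Service line unavailable=occurs, Rear circuit 2 fails=occurs, #1 booster 2 offline=occurs → all inputs occur → occurs.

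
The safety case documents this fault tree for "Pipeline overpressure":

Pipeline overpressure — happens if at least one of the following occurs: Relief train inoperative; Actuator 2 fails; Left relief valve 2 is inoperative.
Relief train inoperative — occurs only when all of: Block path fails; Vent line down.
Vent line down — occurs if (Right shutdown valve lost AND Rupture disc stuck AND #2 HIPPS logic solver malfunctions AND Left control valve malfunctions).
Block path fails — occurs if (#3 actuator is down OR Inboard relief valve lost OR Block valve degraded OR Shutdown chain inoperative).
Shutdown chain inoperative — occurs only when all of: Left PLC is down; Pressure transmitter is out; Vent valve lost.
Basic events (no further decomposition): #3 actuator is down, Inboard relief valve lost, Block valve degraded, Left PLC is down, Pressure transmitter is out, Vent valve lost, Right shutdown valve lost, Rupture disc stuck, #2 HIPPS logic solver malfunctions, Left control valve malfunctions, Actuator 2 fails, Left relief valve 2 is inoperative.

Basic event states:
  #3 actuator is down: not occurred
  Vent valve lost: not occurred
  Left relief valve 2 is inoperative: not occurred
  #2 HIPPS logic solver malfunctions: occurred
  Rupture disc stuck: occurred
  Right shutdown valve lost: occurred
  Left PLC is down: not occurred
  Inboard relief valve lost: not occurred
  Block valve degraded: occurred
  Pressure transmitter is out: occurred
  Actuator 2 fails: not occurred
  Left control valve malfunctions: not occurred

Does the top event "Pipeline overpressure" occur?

Shutdown chain inoperative [AND]: Left PLC is down=not, Pressure transmitter is out=occurs, Vent valve lost=not → not all inputs occur → does not occur.
Block path fails [OR]: #3 actuator is down=not, Inboard relief valve lost=not, Block valve degraded=occurs, Shutdown chain inoperative=not → at least one input occurs → occurs.
Vent line down [AND]: Right shutdown valve lost=occurs, Rupture disc stuck=occurs, #2 HIPPS logic solver malfunctions=occurs, Left control valve malfunctions=not → not all inputs occur → does not occur.
Relief train inoperative [AND]: Block path fails=occurs, Vent line down=not → not all inputs occur → does not occur.
Pipeline overpressure [OR]: Relief train inoperative=not, Actuator 2 fails=not, Left relief valve 2 is inoperative=not → no input occurs → does not occur.

No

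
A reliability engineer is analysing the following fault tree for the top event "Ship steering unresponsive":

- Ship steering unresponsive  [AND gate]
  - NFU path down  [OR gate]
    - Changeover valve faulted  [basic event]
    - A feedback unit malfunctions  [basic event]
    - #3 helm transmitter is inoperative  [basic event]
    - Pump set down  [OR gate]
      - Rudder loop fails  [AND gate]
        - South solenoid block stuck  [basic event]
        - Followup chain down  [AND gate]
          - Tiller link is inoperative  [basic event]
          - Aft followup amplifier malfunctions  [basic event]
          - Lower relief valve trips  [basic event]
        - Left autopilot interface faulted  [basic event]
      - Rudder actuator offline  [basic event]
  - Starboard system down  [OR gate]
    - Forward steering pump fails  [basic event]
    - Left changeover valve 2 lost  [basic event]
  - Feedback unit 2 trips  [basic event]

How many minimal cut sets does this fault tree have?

Followup chain down [AND]: one cut set from each child combined → 1 × 1 × 1 = 1 cut set(s).
Rudder loop fails [AND]: one cut set from each child combined → 1 × 1 × 1 = 1 cut set(s).
Pump set down [OR]: union of children's cut sets → 2 cut set(s).
NFU path down [OR]: union of children's cut sets → 5 cut set(s).
Starboard system down [OR]: union of children's cut sets → 2 cut set(s).
Ship steering unresponsive [AND]: one cut set from each child combined → 5 × 2 × 1 = 10 cut set(s).
Minimal cut sets: {Changeover valve faulted, Feedback unit 2 trips, Forward steering pump fails}; {Changeover valve faulted, Feedback unit 2 trips, Left changeover valve 2 lost}; {A feedback unit malfunctions, Feedback unit 2 trips, Forward steering pump fails}; {A feedback unit malfunctions, Feedback unit 2 trips, Left changeover valve 2 lost}; {#3 helm transmitter is inoperative, Feedback unit 2 trips, Forward steering pump fails}; {#3 helm transmitter is inoperative, Feedback unit 2 trips, Left changeover valve 2 lost}; {Aft followup amplifier malfunctions, Feedback unit 2 trips, Forward steering pump fails, Left autopilot interface faulted, Lower relief valve trips, South solenoid block stuck, Tiller link is inoperative}; {Aft followup amplifier malfunctions, Feedback unit 2 trips, Left autopilot interface faulted, Left changeover valve 2 lost, Lower relief valve trips, South solenoid block stuck, Tiller link is inoperative}; {Feedback unit 2 trips, Forward steering pump fails, Rudder actuator offline}; {Feedback unit 2 trips, Left changeover valve 2 lost, Rudder actuator offline}.

10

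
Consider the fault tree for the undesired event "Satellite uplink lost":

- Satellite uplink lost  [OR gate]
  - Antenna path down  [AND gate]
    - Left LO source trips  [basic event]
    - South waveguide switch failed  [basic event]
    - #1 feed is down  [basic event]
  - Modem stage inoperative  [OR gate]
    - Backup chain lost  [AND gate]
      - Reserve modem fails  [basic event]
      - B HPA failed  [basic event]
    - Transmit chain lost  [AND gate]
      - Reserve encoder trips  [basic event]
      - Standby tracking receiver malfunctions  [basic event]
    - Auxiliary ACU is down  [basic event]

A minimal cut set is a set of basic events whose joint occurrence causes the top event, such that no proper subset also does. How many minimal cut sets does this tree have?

Antenna path down [AND]: one cut set from each child combined → 1 × 1 × 1 = 1 cut set(s).
Backup chain lost [AND]: one cut set from each child combined → 1 × 1 = 1 cut set(s).
Transmit chain lost [AND]: one cut set from each child combined → 1 × 1 = 1 cut set(s).
Modem stage inoperative [OR]: union of children's cut sets → 3 cut set(s).
Satellite uplink lost [OR]: union of children's cut sets → 4 cut set(s).
Minimal cut sets: {#1 feed is down, Left LO source trips, South waveguide switch failed}; {B HPA failed, Reserve modem fails}; {Reserve encoder trips, Standby tracking receiver malfunctions}; {Auxiliary ACU is down}.

4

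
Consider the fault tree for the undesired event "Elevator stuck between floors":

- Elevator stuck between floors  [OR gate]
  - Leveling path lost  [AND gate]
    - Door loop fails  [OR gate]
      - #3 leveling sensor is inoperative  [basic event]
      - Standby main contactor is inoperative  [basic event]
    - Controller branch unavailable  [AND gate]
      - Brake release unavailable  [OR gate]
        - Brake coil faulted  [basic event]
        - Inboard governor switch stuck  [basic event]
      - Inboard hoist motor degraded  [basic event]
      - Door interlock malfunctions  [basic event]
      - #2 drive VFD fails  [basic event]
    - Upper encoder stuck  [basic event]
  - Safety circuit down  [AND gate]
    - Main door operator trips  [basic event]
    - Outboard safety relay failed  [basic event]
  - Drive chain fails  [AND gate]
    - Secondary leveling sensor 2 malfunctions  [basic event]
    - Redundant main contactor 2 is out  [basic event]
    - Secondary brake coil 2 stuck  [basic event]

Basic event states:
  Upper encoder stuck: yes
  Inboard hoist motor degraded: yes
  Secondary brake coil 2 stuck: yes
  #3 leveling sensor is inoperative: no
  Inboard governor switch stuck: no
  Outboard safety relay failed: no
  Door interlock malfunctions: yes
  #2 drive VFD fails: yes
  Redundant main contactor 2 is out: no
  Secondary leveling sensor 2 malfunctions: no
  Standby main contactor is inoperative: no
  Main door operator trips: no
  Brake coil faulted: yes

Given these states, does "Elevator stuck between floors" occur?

No

Door loop fails [OR]: #3 leveling sensor is inoperative=not, Standby main contactor is inoperative=not → no input occurs → does not occur.
Brake release unavailable [OR]: Brake coil faulted=occurs, Inboard governor switch stuck=not → at least one input occurs → occurs.
Controller branch unavailable [AND]: Brake release unavailable=occurs, Inboard hoist motor degraded=occurs, Door interlock malfunctions=occurs, #2 drive VFD fails=occurs → all inputs occur → occurs.
Leveling path lost [AND]: Door loop fails=not, Controller branch unavailable=occurs, Upper encoder stuck=occurs → not all inputs occur → does not occur.
Safety circuit down [AND]: Main door operator trips=not, Outboard safety relay failed=not → not all inputs occur → does not occur.
Drive chain fails [AND]: Secondary leveling sensor 2 malfunctions=not, Redundant main contactor 2 is out=not, Secondary brake coil 2 stuck=occurs → not all inputs occur → does not occur.
Elevator stuck between floors [OR]: Leveling path lost=not, Safety circuit down=not, Drive chain fails=not → no input occurs → does not occur.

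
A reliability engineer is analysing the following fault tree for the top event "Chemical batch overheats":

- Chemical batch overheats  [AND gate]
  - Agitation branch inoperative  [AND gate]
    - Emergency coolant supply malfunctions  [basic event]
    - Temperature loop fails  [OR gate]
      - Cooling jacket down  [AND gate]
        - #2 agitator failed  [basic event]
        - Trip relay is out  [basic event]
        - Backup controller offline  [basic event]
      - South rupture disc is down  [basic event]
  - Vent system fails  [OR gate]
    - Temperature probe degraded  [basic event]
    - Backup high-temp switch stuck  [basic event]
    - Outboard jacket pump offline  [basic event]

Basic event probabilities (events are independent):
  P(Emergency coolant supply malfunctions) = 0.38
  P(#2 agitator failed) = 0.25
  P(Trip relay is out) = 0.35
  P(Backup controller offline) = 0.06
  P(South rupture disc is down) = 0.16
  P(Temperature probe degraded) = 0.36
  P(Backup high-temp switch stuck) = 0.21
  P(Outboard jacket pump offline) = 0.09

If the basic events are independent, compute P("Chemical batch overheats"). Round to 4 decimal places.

0.0337

P(Cooling jacket down) [AND] = 0.25 × 0.35 × 0.06 = 0.005250
P(Temperature loop fails) [OR] = 1 − (1−0.005250) × (1−0.16) = 0.164410
P(Agitation branch inoperative) [AND] = 0.38 × 0.164410 = 0.062476
P(Vent system fails) [OR] = 1 − (1−0.36) × (1−0.21) × (1−0.09) = 0.539904
P(Chemical batch overheats) [AND] = 0.062476 × 0.539904 = 0.033731
Rounded to 4 decimal places: P(Chemical batch overheats) ≈ 0.0337.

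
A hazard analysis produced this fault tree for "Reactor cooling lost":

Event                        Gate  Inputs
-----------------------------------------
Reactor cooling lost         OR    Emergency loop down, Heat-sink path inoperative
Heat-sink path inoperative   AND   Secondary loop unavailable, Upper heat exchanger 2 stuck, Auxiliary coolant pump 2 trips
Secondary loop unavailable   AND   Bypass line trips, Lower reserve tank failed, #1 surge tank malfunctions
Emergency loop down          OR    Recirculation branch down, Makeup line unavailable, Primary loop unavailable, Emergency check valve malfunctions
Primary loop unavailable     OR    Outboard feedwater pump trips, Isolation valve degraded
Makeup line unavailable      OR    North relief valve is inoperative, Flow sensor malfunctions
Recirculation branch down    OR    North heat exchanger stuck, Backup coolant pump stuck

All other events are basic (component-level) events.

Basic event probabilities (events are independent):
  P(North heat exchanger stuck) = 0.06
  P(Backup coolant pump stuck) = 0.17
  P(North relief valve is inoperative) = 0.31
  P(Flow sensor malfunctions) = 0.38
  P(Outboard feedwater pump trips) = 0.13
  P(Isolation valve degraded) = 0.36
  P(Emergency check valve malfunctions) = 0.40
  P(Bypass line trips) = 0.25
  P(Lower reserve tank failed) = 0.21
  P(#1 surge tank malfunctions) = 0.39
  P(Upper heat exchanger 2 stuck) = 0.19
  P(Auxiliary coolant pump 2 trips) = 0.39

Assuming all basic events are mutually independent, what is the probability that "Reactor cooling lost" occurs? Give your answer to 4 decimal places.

0.8887

P(Recirculation branch down) [OR] = 1 − (1−0.06) × (1−0.17) = 0.219800
P(Makeup line unavailable) [OR] = 1 − (1−0.31) × (1−0.38) = 0.572200
P(Primary loop unavailable) [OR] = 1 − (1−0.13) × (1−0.36) = 0.443200
P(Emergency loop down) [OR] = 1 − (1−0.219800) × (1−0.572200) × (1−0.443200) × (1−0.40) = 0.888494
P(Secondary loop unavailable) [AND] = 0.25 × 0.21 × 0.39 = 0.020475
P(Heat-sink path inoperative) [AND] = 0.020475 × 0.19 × 0.39 = 0.001517
P(Reactor cooling lost) [OR] = 1 − (1−0.888494) × (1−0.001517) = 0.888663
Rounded to 4 decimal places: P(Reactor cooling lost) ≈ 0.8887.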